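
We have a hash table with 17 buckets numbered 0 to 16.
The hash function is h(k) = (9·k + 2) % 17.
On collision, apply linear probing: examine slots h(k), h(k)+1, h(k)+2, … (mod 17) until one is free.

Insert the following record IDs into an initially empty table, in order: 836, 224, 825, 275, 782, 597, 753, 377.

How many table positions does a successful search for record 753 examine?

4

836: h=12 → slot 12
224: h=12, probe 12,13 → slot 13
825: h=15 → slot 15
275: h=12, probe 12,13,14 → slot 14
782: h=2 → slot 2
597: h=3 → slot 3
753: h=13, probe 13,14,15,16 → slot 16
377: h=12, probe 12,13,14,15,16,0 → slot 0
Table: [377, _, 782, 597, _, _, _, _, _, _, _, _, 836, 224, 275, 825, 753]
Lookup 753: h=13, probe 13,14,15,16 → found at 16.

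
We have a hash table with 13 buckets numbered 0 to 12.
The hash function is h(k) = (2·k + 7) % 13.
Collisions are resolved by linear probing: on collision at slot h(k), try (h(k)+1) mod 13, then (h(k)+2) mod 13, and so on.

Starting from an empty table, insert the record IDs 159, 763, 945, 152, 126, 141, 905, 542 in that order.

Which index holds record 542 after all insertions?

Insert 159: h=0, slot 0 empty → index 0.
Insert 763: h=12, slot 12 empty → index 12.
Insert 945: h=12, slots 12,0 occupied → index 1.
Insert 152: h=12, slots 12,0,1 occupied → index 2.
Insert 126: h=12, slots 12,0,1,2 occupied → index 3.
Insert 141: h=3, slot 3 occupied → index 4.
Insert 905: h=10, slot 10 empty → index 10.
Insert 542: h=12, slots 12,0,1,2,3,4 occupied → index 5.
Table: [159, 945, 152, 126, 141, 542, ∅, ∅, ∅, ∅, 905, ∅, 763]

5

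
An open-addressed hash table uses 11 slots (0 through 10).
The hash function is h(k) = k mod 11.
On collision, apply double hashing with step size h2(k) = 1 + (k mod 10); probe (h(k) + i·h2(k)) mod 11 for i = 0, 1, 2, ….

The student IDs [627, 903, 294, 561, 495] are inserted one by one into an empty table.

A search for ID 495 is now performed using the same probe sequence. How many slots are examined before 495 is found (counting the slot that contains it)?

2

627 hashes to 0; slot 0 is free → place at 0.
903 hashes to 1; slot 1 is free → place at 1.
294 hashes to 8; slot 8 is free → place at 8.
561 hashes to 0, h2=2; 0 taken → place at 2.
495 hashes to 0, h2=6; 0 taken → place at 6.
Table: [627, 903, 561, ., ., ., 495, ., 294, ., .]
Lookup 495: h=0, h2=6, probe 0,6 → found at 6.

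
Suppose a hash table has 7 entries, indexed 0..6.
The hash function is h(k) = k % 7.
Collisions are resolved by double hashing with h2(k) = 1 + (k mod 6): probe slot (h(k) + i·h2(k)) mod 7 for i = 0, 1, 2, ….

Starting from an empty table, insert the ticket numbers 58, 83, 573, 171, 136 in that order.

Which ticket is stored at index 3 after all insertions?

Insert 58: h=2, slot 2 empty → index 2.
Insert 83: h=6, slot 6 empty → index 6.
Insert 573: h=6, h2=4, slot 6 occupied → index 3.
Insert 171: h=3, h2=4, slot 3 occupied → index 0.
Insert 136: h=3, h2=5, slot 3 occupied → index 1.
Table: [171, 136, 58, 573, —, —, 83]

573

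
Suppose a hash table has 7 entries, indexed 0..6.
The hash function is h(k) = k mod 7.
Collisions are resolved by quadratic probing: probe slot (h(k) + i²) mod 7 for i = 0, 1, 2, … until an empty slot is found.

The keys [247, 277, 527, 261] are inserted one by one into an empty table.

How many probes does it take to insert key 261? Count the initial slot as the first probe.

247: h=2 => slot 2
277: h=4 => slot 4
527: h=2, probe 2,3 => slot 3
261: h=2, probe 2,3,6 => slot 6
Table: [_, _, 247, 527, 277, _, 261]

3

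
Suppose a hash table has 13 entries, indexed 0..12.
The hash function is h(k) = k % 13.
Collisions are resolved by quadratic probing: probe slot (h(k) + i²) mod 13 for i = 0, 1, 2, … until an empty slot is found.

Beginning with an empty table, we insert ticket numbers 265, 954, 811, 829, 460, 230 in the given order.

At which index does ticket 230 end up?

265 hashes to 5; slot 5 is free → place at 5.
954 hashes to 5; 5 taken → place at 6.
811 hashes to 5; 5,6 taken → place at 9.
829 hashes to 10; slot 10 is free → place at 10.
460 hashes to 5; 5,6,9 taken → place at 1.
230 hashes to 9; 9,10 taken → place at 0.
Table: [230, 460, ., ., ., 265, 954, ., ., 811, 829, ., .]

0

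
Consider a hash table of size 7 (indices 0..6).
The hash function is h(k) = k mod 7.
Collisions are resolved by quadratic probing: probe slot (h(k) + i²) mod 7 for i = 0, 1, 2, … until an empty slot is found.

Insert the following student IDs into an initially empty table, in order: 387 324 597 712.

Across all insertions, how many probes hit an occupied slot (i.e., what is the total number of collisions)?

3

387 hashes to 2; slot 2 is free => place at 2.
324 hashes to 2; 2 taken => place at 3.
597 hashes to 2; 2,3 taken => place at 6.
712 hashes to 5; slot 5 is free => place at 5.
Table: [—, —, 387, 324, —, 712, 597]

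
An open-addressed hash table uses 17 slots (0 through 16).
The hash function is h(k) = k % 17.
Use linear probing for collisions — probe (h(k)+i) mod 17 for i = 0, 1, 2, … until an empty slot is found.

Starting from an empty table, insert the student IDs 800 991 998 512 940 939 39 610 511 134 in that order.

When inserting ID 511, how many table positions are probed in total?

800 hashes to 1; slot 1 is free -> place at 1.
991 hashes to 5; slot 5 is free -> place at 5.
998 hashes to 12; slot 12 is free -> place at 12.
512 hashes to 2; slot 2 is free -> place at 2.
940 hashes to 5; 5 taken -> place at 6.
939 hashes to 4; slot 4 is free -> place at 4.
39 hashes to 5; 5,6 taken -> place at 7.
610 hashes to 15; slot 15 is free -> place at 15.
511 hashes to 1; 1,2 taken -> place at 3.
134 hashes to 15; 15 taken -> place at 16.
Table: [., 800, 512, 511, 939, 991, 940, 39, ., ., ., ., 998, ., ., 610, 134]

3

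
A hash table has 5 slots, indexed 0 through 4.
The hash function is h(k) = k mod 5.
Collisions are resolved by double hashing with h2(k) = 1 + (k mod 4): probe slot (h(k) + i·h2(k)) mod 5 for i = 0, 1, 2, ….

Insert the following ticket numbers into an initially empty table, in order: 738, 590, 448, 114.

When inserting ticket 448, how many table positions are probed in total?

2

738 hashes to 3; slot 3 is free → place at 3.
590 hashes to 0; slot 0 is free → place at 0.
448 hashes to 3, h2=1; 3 taken → place at 4.
114 hashes to 4, h2=3; 4 taken → place at 2.
Table: [590, ., 114, 738, 448]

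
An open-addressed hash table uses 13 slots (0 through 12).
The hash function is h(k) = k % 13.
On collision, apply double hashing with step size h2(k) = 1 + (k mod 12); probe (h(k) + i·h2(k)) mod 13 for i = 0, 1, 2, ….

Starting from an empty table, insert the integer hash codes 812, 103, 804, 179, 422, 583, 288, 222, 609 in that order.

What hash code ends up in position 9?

422

812: h=6 -> slot 6
103: h=12 -> slot 12
804: h=11 -> slot 11
179: h=10 -> slot 10
422: h=6, h2=3, probe 6,9 -> slot 9
583: h=11, h2=8, probe 11,6,1 -> slot 1
288: h=2 -> slot 2
222: h=1, h2=7, probe 1,8 -> slot 8
609: h=11, h2=10, probe 11,8,5 -> slot 5
Table: [., 583, 288, ., ., 609, 812, ., 222, 422, 179, 804, 103]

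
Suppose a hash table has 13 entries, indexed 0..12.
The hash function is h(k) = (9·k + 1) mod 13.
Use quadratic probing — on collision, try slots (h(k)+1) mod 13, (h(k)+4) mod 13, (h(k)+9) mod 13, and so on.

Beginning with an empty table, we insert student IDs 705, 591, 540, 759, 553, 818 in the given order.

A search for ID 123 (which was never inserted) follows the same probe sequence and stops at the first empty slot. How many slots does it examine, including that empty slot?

2

Insert 705: h=2, slot 2 empty => index 2.
Insert 591: h=3, slot 3 empty => index 3.
Insert 540: h=12, slot 12 empty => index 12.
Insert 759: h=7, slot 7 empty => index 7.
Insert 553: h=12, slot 12 occupied => index 0.
Insert 818: h=5, slot 5 empty => index 5.
Table: [553, ∅, 705, 591, ∅, 818, ∅, 759, ∅, ∅, ∅, ∅, 540]
Lookup 123: h=3, probe 3,4 → slot 4 empty, not found.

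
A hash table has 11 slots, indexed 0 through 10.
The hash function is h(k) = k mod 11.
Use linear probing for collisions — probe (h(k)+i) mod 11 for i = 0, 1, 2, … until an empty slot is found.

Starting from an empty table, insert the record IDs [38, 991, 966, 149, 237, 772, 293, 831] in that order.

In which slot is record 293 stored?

38: h=5 → slot 5
991: h=1 → slot 1
966: h=9 → slot 9
149: h=6 → slot 6
237: h=6, probe 6,7 → slot 7
772: h=2 → slot 2
293: h=7, probe 7,8 → slot 8
831: h=6, probe 6,7,8,9,10 → slot 10
Table: [_, 991, 772, _, _, 38, 149, 237, 293, 966, 831]

8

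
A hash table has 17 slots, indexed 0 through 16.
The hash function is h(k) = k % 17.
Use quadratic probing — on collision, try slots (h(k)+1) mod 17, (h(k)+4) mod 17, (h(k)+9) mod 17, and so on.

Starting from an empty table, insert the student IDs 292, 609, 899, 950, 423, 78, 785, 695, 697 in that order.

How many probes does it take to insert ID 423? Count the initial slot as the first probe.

292: h=3 → slot 3
609: h=14 → slot 14
899: h=15 → slot 15
950: h=15, probe 15,16 → slot 16
423: h=15, probe 15,16,2 → slot 2
78: h=10 → slot 10
785: h=3, probe 3,4 → slot 4
695: h=15, probe 15,16,2,7 → slot 7
697: h=0 → slot 0
Table: [697, _, 423, 292, 785, _, _, 695, _, _, 78, _, _, _, 609, 899, 950]

3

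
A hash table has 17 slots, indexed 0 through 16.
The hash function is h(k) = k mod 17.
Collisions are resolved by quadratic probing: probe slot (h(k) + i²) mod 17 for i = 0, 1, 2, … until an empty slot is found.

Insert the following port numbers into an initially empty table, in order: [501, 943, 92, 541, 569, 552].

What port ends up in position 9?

Insert 501: h=8, slot 8 empty -> index 8.
Insert 943: h=8, slot 8 occupied -> index 9.
Insert 92: h=7, slot 7 empty -> index 7.
Insert 541: h=14, slot 14 empty -> index 14.
Insert 569: h=8, slots 8,9 occupied -> index 12.
Insert 552: h=8, slots 8,9,12 occupied -> index 0.
Table: [552, ., ., ., ., ., ., 92, 501, 943, ., ., 569, ., 541, ., .]

943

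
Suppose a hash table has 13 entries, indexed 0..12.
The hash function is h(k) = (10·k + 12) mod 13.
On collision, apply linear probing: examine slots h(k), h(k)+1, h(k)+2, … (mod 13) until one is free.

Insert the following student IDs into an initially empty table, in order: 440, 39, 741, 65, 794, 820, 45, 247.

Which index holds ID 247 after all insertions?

Insert 440: h=5, slot 5 empty → index 5.
Insert 39: h=12, slot 12 empty → index 12.
Insert 741: h=12, slot 12 occupied → index 0.
Insert 65: h=12, slots 12,0 occupied → index 1.
Insert 794: h=9, slot 9 empty → index 9.
Insert 820: h=9, slot 9 occupied → index 10.
Insert 45: h=7, slot 7 empty → index 7.
Insert 247: h=12, slots 12,0,1 occupied → index 2.
Table: [741, 65, 247, -, -, 440, -, 45, -, 794, 820, -, 39]

2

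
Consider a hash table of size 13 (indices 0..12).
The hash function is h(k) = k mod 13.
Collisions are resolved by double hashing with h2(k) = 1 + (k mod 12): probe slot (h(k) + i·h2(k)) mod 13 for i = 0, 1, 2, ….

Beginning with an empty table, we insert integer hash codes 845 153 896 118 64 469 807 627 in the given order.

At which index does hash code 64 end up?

845: h=0 => slot 0
153: h=10 => slot 10
896: h=12 => slot 12
118: h=1 => slot 1
64: h=12, h2=5, probe 12,4 => slot 4
469: h=1, h2=2, probe 1,3 => slot 3
807: h=1, h2=4, probe 1,5 => slot 5
627: h=3, h2=4, probe 3,7 => slot 7
Table: [845, 118, ∅, 469, 64, 807, ∅, 627, ∅, ∅, 153, ∅, 896]

4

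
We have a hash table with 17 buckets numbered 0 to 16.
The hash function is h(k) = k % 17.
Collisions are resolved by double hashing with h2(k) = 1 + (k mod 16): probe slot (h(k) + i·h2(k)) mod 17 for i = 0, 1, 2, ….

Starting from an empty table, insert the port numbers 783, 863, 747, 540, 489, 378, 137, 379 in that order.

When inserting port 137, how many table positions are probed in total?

783 hashes to 1; slot 1 is free => place at 1.
863 hashes to 13; slot 13 is free => place at 13.
747 hashes to 16; slot 16 is free => place at 16.
540 hashes to 13, h2=13; 13 taken => place at 9.
489 hashes to 13, h2=10; 13 taken => place at 6.
378 hashes to 4; slot 4 is free => place at 4.
137 hashes to 1, h2=10; 1 taken => place at 11.
379 hashes to 5; slot 5 is free => place at 5.
Table: [-, 783, -, -, 378, 379, 489, -, -, 540, -, 137, -, 863, -, -, 747]

2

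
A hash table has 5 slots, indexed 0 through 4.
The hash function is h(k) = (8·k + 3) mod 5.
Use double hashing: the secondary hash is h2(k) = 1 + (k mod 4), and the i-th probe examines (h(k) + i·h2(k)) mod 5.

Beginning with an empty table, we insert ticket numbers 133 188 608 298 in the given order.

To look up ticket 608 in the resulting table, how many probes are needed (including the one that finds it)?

3

Insert 133: h=2, slot 2 empty => index 2.
Insert 188: h=2, h2=1, slot 2 occupied => index 3.
Insert 608: h=2, h2=1, slots 2,3 occupied => index 4.
Insert 298: h=2, h2=3, slot 2 occupied => index 0.
Table: [298, ∅, 133, 188, 608]
Lookup 608: h=2, h2=1, probe 2,3,4 → found at 4.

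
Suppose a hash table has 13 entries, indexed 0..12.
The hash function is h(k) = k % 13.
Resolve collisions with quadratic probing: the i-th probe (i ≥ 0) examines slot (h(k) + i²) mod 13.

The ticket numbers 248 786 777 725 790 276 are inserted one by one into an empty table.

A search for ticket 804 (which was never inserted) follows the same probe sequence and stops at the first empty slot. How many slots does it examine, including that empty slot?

248: h=1 => slot 1
786: h=6 => slot 6
777: h=10 => slot 10
725: h=10, probe 10,11 => slot 11
790: h=10, probe 10,11,1,6,0 => slot 0
276: h=3 => slot 3
Table: [790, 248, ., 276, ., ., 786, ., ., ., 777, 725, .]
Lookup 804: h=11, probe 11,12 → slot 12 empty, not found.

2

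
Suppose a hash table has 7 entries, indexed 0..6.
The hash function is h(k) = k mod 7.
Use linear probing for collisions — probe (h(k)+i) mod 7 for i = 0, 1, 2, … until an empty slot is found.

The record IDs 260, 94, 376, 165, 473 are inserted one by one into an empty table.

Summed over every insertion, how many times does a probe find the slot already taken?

260: h=1 => slot 1
94: h=3 => slot 3
376: h=5 => slot 5
165: h=4 => slot 4
473: h=4, probe 4,5,6 => slot 6
Table: [., 260, ., 94, 165, 376, 473]

2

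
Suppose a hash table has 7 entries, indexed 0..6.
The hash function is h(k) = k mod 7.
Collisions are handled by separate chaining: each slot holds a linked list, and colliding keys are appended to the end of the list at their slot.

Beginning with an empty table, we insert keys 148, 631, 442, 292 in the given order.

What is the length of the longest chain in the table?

3

Insert 148: h=1, bucket 1 empty → new chain.
Insert 631: h=1, bucket 1 nonempty → append to chain.
Insert 442: h=1, bucket 1 nonempty → append to chain.
Insert 292: h=5, bucket 5 empty → new chain.
Final buckets:
0: -
1: 148 -> 631 -> 442
2: -
3: -
4: -
5: 292
6: -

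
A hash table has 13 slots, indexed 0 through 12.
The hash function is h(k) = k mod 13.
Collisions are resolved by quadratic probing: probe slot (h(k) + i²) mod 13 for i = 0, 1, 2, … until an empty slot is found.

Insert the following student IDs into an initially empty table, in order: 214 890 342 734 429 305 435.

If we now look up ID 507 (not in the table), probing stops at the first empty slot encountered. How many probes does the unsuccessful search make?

214 hashes to 6; slot 6 is free → place at 6.
890 hashes to 6; 6 taken → place at 7.
342 hashes to 4; slot 4 is free → place at 4.
734 hashes to 6; 6,7 taken → place at 10.
429 hashes to 0; slot 0 is free → place at 0.
305 hashes to 6; 6,7,10 taken → place at 2.
435 hashes to 6; 6,7,10,2 taken → place at 9.
Table: [429, ∅, 305, ∅, 342, ∅, 214, 890, ∅, 435, 734, ∅, ∅]
Lookup 507: h=0, probe 0,1 → slot 1 empty, not found.

2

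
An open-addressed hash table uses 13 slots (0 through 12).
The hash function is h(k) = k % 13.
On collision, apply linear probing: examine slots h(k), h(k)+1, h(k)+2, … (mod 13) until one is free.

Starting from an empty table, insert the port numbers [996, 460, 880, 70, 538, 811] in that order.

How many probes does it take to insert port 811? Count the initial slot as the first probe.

996 hashes to 8; slot 8 is free => place at 8.
460 hashes to 5; slot 5 is free => place at 5.
880 hashes to 9; slot 9 is free => place at 9.
70 hashes to 5; 5 taken => place at 6.
538 hashes to 5; 5,6 taken => place at 7.
811 hashes to 5; 5,6,7,8,9 taken => place at 10.
Table: [—, —, —, —, —, 460, 70, 538, 996, 880, 811, —, —]

6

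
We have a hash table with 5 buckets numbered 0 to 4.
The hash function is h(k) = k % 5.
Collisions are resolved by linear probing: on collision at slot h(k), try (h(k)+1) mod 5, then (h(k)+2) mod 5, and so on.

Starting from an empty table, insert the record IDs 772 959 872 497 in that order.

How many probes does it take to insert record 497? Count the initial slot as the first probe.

4

772 hashes to 2; slot 2 is free => place at 2.
959 hashes to 4; slot 4 is free => place at 4.
872 hashes to 2; 2 taken => place at 3.
497 hashes to 2; 2,3,4 taken => place at 0.
Table: [497, —, 772, 872, 959]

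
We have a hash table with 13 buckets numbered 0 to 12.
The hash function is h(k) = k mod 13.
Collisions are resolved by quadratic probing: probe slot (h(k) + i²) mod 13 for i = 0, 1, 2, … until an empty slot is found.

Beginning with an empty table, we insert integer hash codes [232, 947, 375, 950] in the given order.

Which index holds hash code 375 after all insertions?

Insert 232: h=11, slot 11 empty -> index 11.
Insert 947: h=11, slot 11 occupied -> index 12.
Insert 375: h=11, slots 11,12 occupied -> index 2.
Insert 950: h=1, slot 1 empty -> index 1.
Table: [∅, 950, 375, ∅, ∅, ∅, ∅, ∅, ∅, ∅, ∅, 232, 947]

2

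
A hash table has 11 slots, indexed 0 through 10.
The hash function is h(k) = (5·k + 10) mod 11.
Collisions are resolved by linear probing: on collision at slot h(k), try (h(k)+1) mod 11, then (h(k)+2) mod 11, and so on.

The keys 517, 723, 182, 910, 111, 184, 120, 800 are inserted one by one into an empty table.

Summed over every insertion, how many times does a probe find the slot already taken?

517 hashes to 10; slot 10 is free -> place at 10.
723 hashes to 6; slot 6 is free -> place at 6.
182 hashes to 7; slot 7 is free -> place at 7.
910 hashes to 6; 6,7 taken -> place at 8.
111 hashes to 4; slot 4 is free -> place at 4.
184 hashes to 6; 6,7,8 taken -> place at 9.
120 hashes to 5; slot 5 is free -> place at 5.
800 hashes to 6; 6,7,8,9,10 taken -> place at 0.
Table: [800, —, —, —, 111, 120, 723, 182, 910, 184, 517]

10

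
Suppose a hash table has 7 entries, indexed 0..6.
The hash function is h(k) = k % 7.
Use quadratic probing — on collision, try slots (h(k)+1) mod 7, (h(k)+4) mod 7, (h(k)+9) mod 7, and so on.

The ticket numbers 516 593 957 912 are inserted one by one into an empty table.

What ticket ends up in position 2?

957

516: h=5 => slot 5
593: h=5, probe 5,6 => slot 6
957: h=5, probe 5,6,2 => slot 2
912: h=2, probe 2,3 => slot 3
Table: [—, —, 957, 912, —, 516, 593]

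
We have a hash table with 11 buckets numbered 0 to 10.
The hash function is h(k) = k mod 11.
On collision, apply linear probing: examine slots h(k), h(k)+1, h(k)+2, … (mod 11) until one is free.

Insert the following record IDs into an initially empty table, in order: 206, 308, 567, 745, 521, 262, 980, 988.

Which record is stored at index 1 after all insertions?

Insert 206: h=8, slot 8 empty → index 8.
Insert 308: h=0, slot 0 empty → index 0.
Insert 567: h=6, slot 6 empty → index 6.
Insert 745: h=8, slot 8 occupied → index 9.
Insert 521: h=4, slot 4 empty → index 4.
Insert 262: h=9, slot 9 occupied → index 10.
Insert 980: h=1, slot 1 empty → index 1.
Insert 988: h=9, slots 9,10,0,1 occupied → index 2.
Table: [308, 980, 988, ∅, 521, ∅, 567, ∅, 206, 745, 262]

980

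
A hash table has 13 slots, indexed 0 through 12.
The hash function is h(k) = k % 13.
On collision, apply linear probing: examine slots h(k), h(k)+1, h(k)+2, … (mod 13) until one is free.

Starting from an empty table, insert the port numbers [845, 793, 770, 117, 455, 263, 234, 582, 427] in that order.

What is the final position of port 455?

4

845: h=0 -> slot 0
793: h=0, probe 0,1 -> slot 1
770: h=3 -> slot 3
117: h=0, probe 0,1,2 -> slot 2
455: h=0, probe 0,1,2,3,4 -> slot 4
263: h=3, probe 3,4,5 -> slot 5
234: h=0, probe 0,1,2,3,4,5,6 -> slot 6
582: h=10 -> slot 10
427: h=11 -> slot 11
Table: [845, 793, 117, 770, 455, 263, 234, ., ., ., 582, 427, .]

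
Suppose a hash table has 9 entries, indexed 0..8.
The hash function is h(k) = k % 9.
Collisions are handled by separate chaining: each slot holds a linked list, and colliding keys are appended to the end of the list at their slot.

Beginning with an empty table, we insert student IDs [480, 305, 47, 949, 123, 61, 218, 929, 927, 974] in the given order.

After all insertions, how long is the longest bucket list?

4

480 → bucket 3
305 → bucket 8
47 → bucket 2
949 → bucket 4
123 → bucket 6
61 → bucket 7
218 → bucket 2 (collision)
929 → bucket 2 (collision)
927 → bucket 0
974 → bucket 2 (collision)
Final buckets:
0: 927
1: _
2: 47 -> 218 -> 929 -> 974
3: 480
4: 949
5: _
6: 123
7: 61
8: 305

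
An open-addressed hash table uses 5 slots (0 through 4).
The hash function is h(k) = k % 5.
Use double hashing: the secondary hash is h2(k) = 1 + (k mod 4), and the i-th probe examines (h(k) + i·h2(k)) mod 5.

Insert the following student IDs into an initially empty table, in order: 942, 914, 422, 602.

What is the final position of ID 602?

3

942 hashes to 2; slot 2 is free => place at 2.
914 hashes to 4; slot 4 is free => place at 4.
422 hashes to 2, h2=3; 2 taken => place at 0.
602 hashes to 2, h2=3; 2,0 taken => place at 3.
Table: [422, —, 942, 602, 914]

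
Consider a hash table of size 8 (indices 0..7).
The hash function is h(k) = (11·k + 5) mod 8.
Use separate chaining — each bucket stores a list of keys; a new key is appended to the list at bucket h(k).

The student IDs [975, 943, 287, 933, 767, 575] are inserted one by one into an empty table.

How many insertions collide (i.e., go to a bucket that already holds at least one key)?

4

975 -> bucket 2
943 -> bucket 2 (collision)
287 -> bucket 2 (collision)
933 -> bucket 4
767 -> bucket 2 (collision)
575 -> bucket 2 (collision)
Final buckets:
0: ∅
1: ∅
2: 975 -> 943 -> 287 -> 767 -> 575
3: ∅
4: 933
5: ∅
6: ∅
7: ∅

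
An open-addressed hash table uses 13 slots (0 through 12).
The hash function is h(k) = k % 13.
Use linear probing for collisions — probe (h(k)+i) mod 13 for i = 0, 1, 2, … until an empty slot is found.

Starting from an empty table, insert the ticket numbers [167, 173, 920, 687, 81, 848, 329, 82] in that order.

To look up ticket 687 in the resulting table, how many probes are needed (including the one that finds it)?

2

Insert 167: h=11, slot 11 empty -> index 11.
Insert 173: h=4, slot 4 empty -> index 4.
Insert 920: h=10, slot 10 empty -> index 10.
Insert 687: h=11, slot 11 occupied -> index 12.
Insert 81: h=3, slot 3 empty -> index 3.
Insert 848: h=3, slots 3,4 occupied -> index 5.
Insert 329: h=4, slots 4,5 occupied -> index 6.
Insert 82: h=4, slots 4,5,6 occupied -> index 7.
Table: [., ., ., 81, 173, 848, 329, 82, ., ., 920, 167, 687]
Lookup 687: h=11, probe 11,12 → found at 12.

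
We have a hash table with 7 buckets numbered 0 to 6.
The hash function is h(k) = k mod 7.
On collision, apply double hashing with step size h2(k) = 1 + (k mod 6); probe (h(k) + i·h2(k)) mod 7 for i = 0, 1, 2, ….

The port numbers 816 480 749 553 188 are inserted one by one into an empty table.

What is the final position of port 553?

816: h=4 -> slot 4
480: h=4, h2=1, probe 4,5 -> slot 5
749: h=0 -> slot 0
553: h=0, h2=2, probe 0,2 -> slot 2
188: h=6 -> slot 6
Table: [749, _, 553, _, 816, 480, 188]

2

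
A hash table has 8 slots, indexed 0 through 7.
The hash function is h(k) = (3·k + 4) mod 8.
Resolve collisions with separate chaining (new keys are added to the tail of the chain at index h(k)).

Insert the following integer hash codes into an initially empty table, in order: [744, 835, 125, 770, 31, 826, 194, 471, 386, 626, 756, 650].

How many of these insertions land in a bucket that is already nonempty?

Insert 744: h=4, bucket 4 empty -> new chain.
Insert 835: h=5, bucket 5 empty -> new chain.
Insert 125: h=3, bucket 3 empty -> new chain.
Insert 770: h=2, bucket 2 empty -> new chain.
Insert 31: h=1, bucket 1 empty -> new chain.
Insert 826: h=2, bucket 2 nonempty -> append to chain.
Insert 194: h=2, bucket 2 nonempty -> append to chain.
Insert 471: h=1, bucket 1 nonempty -> append to chain.
Insert 386: h=2, bucket 2 nonempty -> append to chain.
Insert 626: h=2, bucket 2 nonempty -> append to chain.
Insert 756: h=0, bucket 0 empty -> new chain.
Insert 650: h=2, bucket 2 nonempty -> append to chain.
Final buckets:
0: 756
1: 31 -> 471
2: 770 -> 826 -> 194 -> 386 -> 626 -> 650
3: 125
4: 744
5: 835
6: .
7: .

6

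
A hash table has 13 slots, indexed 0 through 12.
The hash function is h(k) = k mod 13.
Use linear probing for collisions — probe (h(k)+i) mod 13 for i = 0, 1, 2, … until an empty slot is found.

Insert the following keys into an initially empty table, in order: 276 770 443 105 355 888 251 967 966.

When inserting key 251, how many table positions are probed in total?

4

276 hashes to 3; slot 3 is free -> place at 3.
770 hashes to 3; 3 taken -> place at 4.
443 hashes to 1; slot 1 is free -> place at 1.
105 hashes to 1; 1 taken -> place at 2.
355 hashes to 4; 4 taken -> place at 5.
888 hashes to 4; 4,5 taken -> place at 6.
251 hashes to 4; 4,5,6 taken -> place at 7.
967 hashes to 5; 5,6,7 taken -> place at 8.
966 hashes to 4; 4,5,6,7,8 taken -> place at 9.
Table: [—, 443, 105, 276, 770, 355, 888, 251, 967, 966, —, —, —]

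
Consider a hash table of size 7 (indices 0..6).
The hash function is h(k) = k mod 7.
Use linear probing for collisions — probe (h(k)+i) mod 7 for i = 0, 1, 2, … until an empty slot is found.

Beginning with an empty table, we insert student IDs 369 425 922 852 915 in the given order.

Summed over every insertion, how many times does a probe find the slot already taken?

369 hashes to 5; slot 5 is free → place at 5.
425 hashes to 5; 5 taken → place at 6.
922 hashes to 5; 5,6 taken → place at 0.
852 hashes to 5; 5,6,0 taken → place at 1.
915 hashes to 5; 5,6,0,1 taken → place at 2.
Table: [922, 852, 915, ∅, ∅, 369, 425]

10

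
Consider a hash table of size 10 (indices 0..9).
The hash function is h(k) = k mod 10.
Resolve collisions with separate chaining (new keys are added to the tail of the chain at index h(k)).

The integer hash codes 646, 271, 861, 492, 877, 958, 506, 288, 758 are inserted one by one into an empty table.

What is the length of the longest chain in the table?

3

646 → bucket 6
271 → bucket 1
861 → bucket 1 (collision)
492 → bucket 2
877 → bucket 7
958 → bucket 8
506 → bucket 6 (collision)
288 → bucket 8 (collision)
758 → bucket 8 (collision)
Final buckets:
0: -
1: 271 -> 861
2: 492
3: -
4: -
5: -
6: 646 -> 506
7: 877
8: 958 -> 288 -> 758
9: -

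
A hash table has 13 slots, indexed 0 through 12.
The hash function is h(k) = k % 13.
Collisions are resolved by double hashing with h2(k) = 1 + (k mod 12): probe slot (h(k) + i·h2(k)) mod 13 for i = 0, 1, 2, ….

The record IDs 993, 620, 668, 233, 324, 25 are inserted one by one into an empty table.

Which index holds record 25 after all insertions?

993: h=5 -> slot 5
620: h=9 -> slot 9
668: h=5, h2=9, probe 5,1 -> slot 1
233: h=12 -> slot 12
324: h=12, h2=1, probe 12,0 -> slot 0
25: h=12, h2=2, probe 12,1,3 -> slot 3
Table: [324, 668, _, 25, _, 993, _, _, _, 620, _, _, 233]

3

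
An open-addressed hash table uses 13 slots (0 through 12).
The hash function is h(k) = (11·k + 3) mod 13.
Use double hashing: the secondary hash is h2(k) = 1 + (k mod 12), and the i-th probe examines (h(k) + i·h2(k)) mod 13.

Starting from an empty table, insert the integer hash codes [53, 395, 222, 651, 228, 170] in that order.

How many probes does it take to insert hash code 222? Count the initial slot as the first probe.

2

53 hashes to 1; slot 1 is free => place at 1.
395 hashes to 6; slot 6 is free => place at 6.
222 hashes to 1, h2=7; 1 taken => place at 8.
651 hashes to 1, h2=4; 1 taken => place at 5.
228 hashes to 2; slot 2 is free => place at 2.
170 hashes to 1, h2=3; 1 taken => place at 4.
Table: [_, 53, 228, _, 170, 651, 395, _, 222, _, _, _, _]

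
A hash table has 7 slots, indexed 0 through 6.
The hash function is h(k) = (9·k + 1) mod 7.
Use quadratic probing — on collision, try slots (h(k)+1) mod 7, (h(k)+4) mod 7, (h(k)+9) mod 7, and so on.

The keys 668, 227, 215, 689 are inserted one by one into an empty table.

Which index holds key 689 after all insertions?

2

668 hashes to 0; slot 0 is free => place at 0.
227 hashes to 0; 0 taken => place at 1.
215 hashes to 4; slot 4 is free => place at 4.
689 hashes to 0; 0,1,4 taken => place at 2.
Table: [668, 227, 689, _, 215, _, _]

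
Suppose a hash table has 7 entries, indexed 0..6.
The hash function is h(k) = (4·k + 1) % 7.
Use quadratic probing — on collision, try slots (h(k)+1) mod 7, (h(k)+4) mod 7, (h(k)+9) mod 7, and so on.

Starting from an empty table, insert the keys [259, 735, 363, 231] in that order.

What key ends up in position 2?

259: h=1 → slot 1
735: h=1, probe 1,2 → slot 2
363: h=4 → slot 4
231: h=1, probe 1,2,5 → slot 5
Table: [∅, 259, 735, ∅, 363, 231, ∅]

735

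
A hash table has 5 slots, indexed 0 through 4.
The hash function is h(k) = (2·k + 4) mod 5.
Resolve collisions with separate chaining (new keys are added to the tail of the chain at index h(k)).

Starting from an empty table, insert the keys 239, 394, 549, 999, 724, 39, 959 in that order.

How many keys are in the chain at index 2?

7

239 -> bucket 2
394 -> bucket 2 (collision)
549 -> bucket 2 (collision)
999 -> bucket 2 (collision)
724 -> bucket 2 (collision)
39 -> bucket 2 (collision)
959 -> bucket 2 (collision)
Final buckets:
0: -
1: -
2: 239 -> 394 -> 549 -> 999 -> 724 -> 39 -> 959
3: -
4: -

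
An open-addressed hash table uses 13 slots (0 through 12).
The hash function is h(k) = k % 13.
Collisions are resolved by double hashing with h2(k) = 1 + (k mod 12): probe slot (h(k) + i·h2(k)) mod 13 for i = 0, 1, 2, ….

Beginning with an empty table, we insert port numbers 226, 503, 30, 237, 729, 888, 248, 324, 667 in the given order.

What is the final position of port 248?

10

226: h=5 => slot 5
503: h=9 => slot 9
30: h=4 => slot 4
237: h=3 => slot 3
729: h=1 => slot 1
888: h=4, h2=1, probe 4,5,6 => slot 6
248: h=1, h2=9, probe 1,10 => slot 10
324: h=12 => slot 12
667: h=4, h2=8, probe 4,12,7 => slot 7
Table: [-, 729, -, 237, 30, 226, 888, 667, -, 503, 248, -, 324]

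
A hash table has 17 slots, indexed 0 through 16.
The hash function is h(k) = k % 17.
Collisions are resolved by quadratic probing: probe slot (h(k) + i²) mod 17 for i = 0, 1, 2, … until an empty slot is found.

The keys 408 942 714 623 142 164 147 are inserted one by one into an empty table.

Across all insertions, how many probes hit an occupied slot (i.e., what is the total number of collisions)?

4

408: h=0 -> slot 0
942: h=7 -> slot 7
714: h=0, probe 0,1 -> slot 1
623: h=11 -> slot 11
142: h=6 -> slot 6
164: h=11, probe 11,12 -> slot 12
147: h=11, probe 11,12,15 -> slot 15
Table: [408, 714, ., ., ., ., 142, 942, ., ., ., 623, 164, ., ., 147, .]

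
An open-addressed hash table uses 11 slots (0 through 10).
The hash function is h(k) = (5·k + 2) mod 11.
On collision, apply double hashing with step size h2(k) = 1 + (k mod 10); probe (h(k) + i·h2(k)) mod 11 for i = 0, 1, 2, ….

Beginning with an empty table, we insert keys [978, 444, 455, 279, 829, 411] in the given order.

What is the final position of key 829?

978 hashes to 8; slot 8 is free -> place at 8.
444 hashes to 0; slot 0 is free -> place at 0.
455 hashes to 0, h2=6; 0 taken -> place at 6.
279 hashes to 0, h2=10; 0 taken -> place at 10.
829 hashes to 0, h2=10; 0,10 taken -> place at 9.
411 hashes to 0, h2=2; 0 taken -> place at 2.
Table: [444, —, 411, —, —, —, 455, —, 978, 829, 279]

9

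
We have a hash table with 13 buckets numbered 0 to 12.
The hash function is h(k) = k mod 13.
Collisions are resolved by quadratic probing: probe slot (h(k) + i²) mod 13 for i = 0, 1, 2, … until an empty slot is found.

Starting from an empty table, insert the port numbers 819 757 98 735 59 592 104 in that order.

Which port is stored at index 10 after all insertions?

592

819 hashes to 0; slot 0 is free -> place at 0.
757 hashes to 3; slot 3 is free -> place at 3.
98 hashes to 7; slot 7 is free -> place at 7.
735 hashes to 7; 7 taken -> place at 8.
59 hashes to 7; 7,8 taken -> place at 11.
592 hashes to 7; 7,8,11,3 taken -> place at 10.
104 hashes to 0; 0 taken -> place at 1.
Table: [819, 104, -, 757, -, -, -, 98, 735, -, 592, 59, -]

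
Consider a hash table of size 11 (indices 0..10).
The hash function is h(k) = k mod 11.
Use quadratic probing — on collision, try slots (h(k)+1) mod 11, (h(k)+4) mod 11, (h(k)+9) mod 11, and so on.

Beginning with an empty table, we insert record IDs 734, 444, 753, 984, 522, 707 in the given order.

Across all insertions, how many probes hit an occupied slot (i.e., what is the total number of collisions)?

3

734: h=8 => slot 8
444: h=4 => slot 4
753: h=5 => slot 5
984: h=5, probe 5,6 => slot 6
522: h=5, probe 5,6,9 => slot 9
707: h=3 => slot 3
Table: [., ., ., 707, 444, 753, 984, ., 734, 522, .]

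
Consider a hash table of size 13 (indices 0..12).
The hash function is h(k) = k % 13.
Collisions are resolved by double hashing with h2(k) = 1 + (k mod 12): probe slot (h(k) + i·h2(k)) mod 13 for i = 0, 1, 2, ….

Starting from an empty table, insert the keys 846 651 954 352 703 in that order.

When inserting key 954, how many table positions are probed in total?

846 hashes to 1; slot 1 is free -> place at 1.
651 hashes to 1, h2=4; 1 taken -> place at 5.
954 hashes to 5, h2=7; 5 taken -> place at 12.
352 hashes to 1, h2=5; 1 taken -> place at 6.
703 hashes to 1, h2=8; 1 taken -> place at 9.
Table: [—, 846, —, —, —, 651, 352, —, —, 703, —, —, 954]

2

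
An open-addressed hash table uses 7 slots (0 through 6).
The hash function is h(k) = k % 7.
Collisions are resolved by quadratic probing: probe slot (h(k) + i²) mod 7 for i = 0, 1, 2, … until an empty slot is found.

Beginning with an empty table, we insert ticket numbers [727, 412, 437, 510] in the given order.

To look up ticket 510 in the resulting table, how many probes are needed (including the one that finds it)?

727 hashes to 6; slot 6 is free → place at 6.
412 hashes to 6; 6 taken → place at 0.
437 hashes to 3; slot 3 is free → place at 3.
510 hashes to 6; 6,0,3 taken → place at 1.
Table: [412, 510, ∅, 437, ∅, ∅, 727]
Lookup 510: h=6, probe 6,0,3,1 → found at 1.

4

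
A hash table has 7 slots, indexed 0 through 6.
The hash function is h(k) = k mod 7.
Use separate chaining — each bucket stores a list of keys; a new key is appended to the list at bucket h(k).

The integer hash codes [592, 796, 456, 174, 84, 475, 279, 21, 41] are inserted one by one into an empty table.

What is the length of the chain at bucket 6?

Insert 592: h=4, bucket 4 empty → new chain.
Insert 796: h=5, bucket 5 empty → new chain.
Insert 456: h=1, bucket 1 empty → new chain.
Insert 174: h=6, bucket 6 empty → new chain.
Insert 84: h=0, bucket 0 empty → new chain.
Insert 475: h=6, bucket 6 nonempty → append to chain.
Insert 279: h=6, bucket 6 nonempty → append to chain.
Insert 21: h=0, bucket 0 nonempty → append to chain.
Insert 41: h=6, bucket 6 nonempty → append to chain.
Final buckets:
0: 84 -> 21
1: 456
2: —
3: —
4: 592
5: 796
6: 174 -> 475 -> 279 -> 41

4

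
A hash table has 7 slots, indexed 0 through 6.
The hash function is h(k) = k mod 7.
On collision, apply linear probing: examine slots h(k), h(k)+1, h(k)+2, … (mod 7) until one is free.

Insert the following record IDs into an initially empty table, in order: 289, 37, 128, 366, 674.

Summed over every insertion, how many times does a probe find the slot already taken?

289: h=2 → slot 2
37: h=2, probe 2,3 → slot 3
128: h=2, probe 2,3,4 → slot 4
366: h=2, probe 2,3,4,5 → slot 5
674: h=2, probe 2,3,4,5,6 → slot 6
Table: [-, -, 289, 37, 128, 366, 674]

10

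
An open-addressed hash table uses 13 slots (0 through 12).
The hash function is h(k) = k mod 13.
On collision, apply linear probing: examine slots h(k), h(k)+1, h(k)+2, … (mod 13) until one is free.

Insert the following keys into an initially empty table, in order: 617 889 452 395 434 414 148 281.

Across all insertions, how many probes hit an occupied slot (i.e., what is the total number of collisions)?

13

Insert 617: h=6, slot 6 empty → index 6.
Insert 889: h=5, slot 5 empty → index 5.
Insert 452: h=10, slot 10 empty → index 10.
Insert 395: h=5, slots 5,6 occupied → index 7.
Insert 434: h=5, slots 5,6,7 occupied → index 8.
Insert 414: h=11, slot 11 empty → index 11.
Insert 148: h=5, slots 5,6,7,8 occupied → index 9.
Insert 281: h=8, slots 8,9,10,11 occupied → index 12.
Table: [., ., ., ., ., 889, 617, 395, 434, 148, 452, 414, 281]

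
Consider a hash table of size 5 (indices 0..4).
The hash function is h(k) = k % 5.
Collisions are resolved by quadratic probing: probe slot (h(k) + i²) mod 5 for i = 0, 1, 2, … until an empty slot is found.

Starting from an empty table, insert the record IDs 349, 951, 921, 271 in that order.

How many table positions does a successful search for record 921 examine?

Insert 349: h=4, slot 4 empty => index 4.
Insert 951: h=1, slot 1 empty => index 1.
Insert 921: h=1, slot 1 occupied => index 2.
Insert 271: h=1, slots 1,2 occupied => index 0.
Table: [271, 951, 921, —, 349]
Lookup 921: h=1, probe 1,2 → found at 2.

2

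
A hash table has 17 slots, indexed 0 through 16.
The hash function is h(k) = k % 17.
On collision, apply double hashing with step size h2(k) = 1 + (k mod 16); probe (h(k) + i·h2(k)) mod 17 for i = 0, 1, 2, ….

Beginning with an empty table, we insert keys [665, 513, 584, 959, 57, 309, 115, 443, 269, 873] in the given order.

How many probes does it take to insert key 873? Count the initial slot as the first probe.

665 hashes to 2; slot 2 is free → place at 2.
513 hashes to 3; slot 3 is free → place at 3.
584 hashes to 6; slot 6 is free → place at 6.
959 hashes to 7; slot 7 is free → place at 7.
57 hashes to 6, h2=10; 6 taken → place at 16.
309 hashes to 3, h2=6; 3 taken → place at 9.
115 hashes to 13; slot 13 is free → place at 13.
443 hashes to 1; slot 1 is free → place at 1.
269 hashes to 14; slot 14 is free → place at 14.
873 hashes to 6, h2=10; 6,16,9,2 taken → place at 12.
Table: [∅, 443, 665, 513, ∅, ∅, 584, 959, ∅, 309, ∅, ∅, 873, 115, 269, ∅, 57]

5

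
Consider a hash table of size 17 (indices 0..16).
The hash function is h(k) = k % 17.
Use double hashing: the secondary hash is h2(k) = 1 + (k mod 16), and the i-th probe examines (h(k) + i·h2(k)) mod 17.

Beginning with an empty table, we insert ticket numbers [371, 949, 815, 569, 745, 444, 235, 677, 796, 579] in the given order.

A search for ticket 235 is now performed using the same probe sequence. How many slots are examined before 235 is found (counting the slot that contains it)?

2

371 hashes to 14; slot 14 is free -> place at 14.
949 hashes to 14, h2=6; 14 taken -> place at 3.
815 hashes to 16; slot 16 is free -> place at 16.
569 hashes to 8; slot 8 is free -> place at 8.
745 hashes to 14, h2=10; 14 taken -> place at 7.
444 hashes to 2; slot 2 is free -> place at 2.
235 hashes to 14, h2=12; 14 taken -> place at 9.
677 hashes to 14, h2=6; 14,3,9 taken -> place at 15.
796 hashes to 14, h2=13; 14 taken -> place at 10.
579 hashes to 1; slot 1 is free -> place at 1.
Table: [_, 579, 444, 949, _, _, _, 745, 569, 235, 796, _, _, _, 371, 677, 815]
Lookup 235: h=14, h2=12, probe 14,9 → found at 9.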